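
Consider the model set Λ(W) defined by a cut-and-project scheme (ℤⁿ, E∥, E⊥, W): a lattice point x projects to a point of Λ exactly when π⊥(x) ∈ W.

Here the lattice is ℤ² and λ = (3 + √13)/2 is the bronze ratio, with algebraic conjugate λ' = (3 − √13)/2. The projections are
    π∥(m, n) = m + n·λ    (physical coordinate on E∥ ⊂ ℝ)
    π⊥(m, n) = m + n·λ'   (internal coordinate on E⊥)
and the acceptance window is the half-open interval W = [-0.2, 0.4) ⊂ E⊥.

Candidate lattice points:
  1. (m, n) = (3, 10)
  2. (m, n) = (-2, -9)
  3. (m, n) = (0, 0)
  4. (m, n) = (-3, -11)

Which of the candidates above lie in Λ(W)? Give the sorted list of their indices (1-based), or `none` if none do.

1, 3, 4

Numerically λ ≈ 3.302776 and λ' = −1/λ ≈ -0.302776.
#1 (3,10): internal coord 3 + (10)·λ' = -0.027756; -0.027756 ∈ [-0.2, 0.4) → IN Λ
#2 (-2,-9): internal coord -2 + (-9)·λ' = +0.724981; +0.724981 ∉ [-0.2, 0.4) → out
#3 (0,0): internal coord 0 + (0)·λ' = +0.000000; +0.000000 ∈ [-0.2, 0.4) → IN Λ
#4 (-3,-11): internal coord -3 + (-11)·λ' = +0.330532; +0.330532 ∈ [-0.2, 0.4) → IN Λ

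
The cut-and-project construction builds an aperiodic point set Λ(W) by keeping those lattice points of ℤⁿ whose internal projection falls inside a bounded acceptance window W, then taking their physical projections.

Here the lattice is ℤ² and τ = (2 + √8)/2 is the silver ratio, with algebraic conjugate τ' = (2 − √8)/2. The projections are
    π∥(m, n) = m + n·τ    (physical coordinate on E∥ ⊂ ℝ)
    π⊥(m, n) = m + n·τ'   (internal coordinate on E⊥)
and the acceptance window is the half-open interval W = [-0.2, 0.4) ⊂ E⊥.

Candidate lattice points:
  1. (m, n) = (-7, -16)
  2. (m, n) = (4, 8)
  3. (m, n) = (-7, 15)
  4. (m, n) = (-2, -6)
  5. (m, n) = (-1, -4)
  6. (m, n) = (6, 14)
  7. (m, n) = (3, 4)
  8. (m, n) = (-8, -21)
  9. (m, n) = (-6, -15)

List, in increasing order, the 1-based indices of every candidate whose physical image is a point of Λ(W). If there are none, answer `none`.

6, 9

τ' = (2−√8)/2 ≈ -0.41421.
#1 (-7,-16): internal coord -7 + (-16)·τ' = -0.37258; -0.37258 ∉ [-0.2, 0.4) → out
#2 (4,8): internal coord 4 + (8)·τ' = +0.68629; +0.68629 ∉ [-0.2, 0.4) → out
#3 (-7,15): internal coord -7 + (15)·τ' = -13.21320; -13.21320 ∉ [-0.2, 0.4) → out
#4 (-2,-6): internal coord -2 + (-6)·τ' = +0.48528; +0.48528 ∉ [-0.2, 0.4) → out
#5 (-1,-4): internal coord -1 + (-4)·τ' = +0.65685; +0.65685 ∉ [-0.2, 0.4) → out
#6 (6,14): internal coord 6 + (14)·τ' = +0.20101; +0.20101 ∈ [-0.2, 0.4) → IN Λ
#7 (3,4): internal coord 3 + (4)·τ' = +1.34315; +1.34315 ∉ [-0.2, 0.4) → out
#8 (-8,-21): internal coord -8 + (-21)·τ' = +0.69848; +0.69848 ∉ [-0.2, 0.4) → out
#9 (-6,-15): internal coord -6 + (-15)·τ' = +0.21320; +0.21320 ∈ [-0.2, 0.4) → IN Λ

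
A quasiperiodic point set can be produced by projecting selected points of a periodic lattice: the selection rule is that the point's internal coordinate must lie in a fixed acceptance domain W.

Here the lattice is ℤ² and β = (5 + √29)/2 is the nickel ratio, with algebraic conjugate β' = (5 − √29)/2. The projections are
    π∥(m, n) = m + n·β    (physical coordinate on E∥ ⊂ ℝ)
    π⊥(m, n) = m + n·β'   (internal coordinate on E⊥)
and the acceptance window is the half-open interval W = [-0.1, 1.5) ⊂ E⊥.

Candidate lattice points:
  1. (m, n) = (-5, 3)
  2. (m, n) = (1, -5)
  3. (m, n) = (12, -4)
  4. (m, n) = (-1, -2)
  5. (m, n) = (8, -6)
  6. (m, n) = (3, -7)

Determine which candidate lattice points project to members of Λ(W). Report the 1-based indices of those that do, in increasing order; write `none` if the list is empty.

none

Numerically β ≈ 5.1926 and β' = −1/β ≈ -0.1926.
[1] lift (-5,3): star map gives -5.5777; window check -0.1 ≤ -5.5777 < 1.5 is false → out
[2] lift (1,-5): star map gives 1.9629; window check -0.1 ≤ 1.9629 < 1.5 is false → out
[3] lift (12,-4): star map gives 12.7703; window check -0.1 ≤ 12.7703 < 1.5 is false → out
[4] lift (-1,-2): star map gives -0.6148; window check -0.1 ≤ -0.6148 < 1.5 is false → out
[5] lift (8,-6): star map gives 9.1555; window check -0.1 ≤ 9.1555 < 1.5 is false → out
[6] lift (3,-7): star map gives 4.3481; window check -0.1 ≤ 4.3481 < 1.5 is false → out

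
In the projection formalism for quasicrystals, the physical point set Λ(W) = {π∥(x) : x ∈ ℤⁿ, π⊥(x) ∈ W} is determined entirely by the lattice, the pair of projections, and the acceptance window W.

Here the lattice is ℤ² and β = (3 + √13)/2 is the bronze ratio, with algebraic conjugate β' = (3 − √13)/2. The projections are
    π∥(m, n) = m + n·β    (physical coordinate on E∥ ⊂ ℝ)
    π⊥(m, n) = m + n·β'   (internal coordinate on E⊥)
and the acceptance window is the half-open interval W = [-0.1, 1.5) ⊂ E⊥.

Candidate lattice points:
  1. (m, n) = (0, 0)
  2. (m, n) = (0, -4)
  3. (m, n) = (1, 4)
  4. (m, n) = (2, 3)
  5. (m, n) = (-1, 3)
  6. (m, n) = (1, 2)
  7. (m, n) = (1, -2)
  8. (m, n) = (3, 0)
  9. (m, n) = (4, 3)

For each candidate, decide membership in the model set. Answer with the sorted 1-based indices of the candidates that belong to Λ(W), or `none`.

Numerically β ≈ 3.302776 and β' = −1/β ≈ -0.302776.
[1] lift (0,0): star map gives 0.000000; window check -0.1 ≤ 0.000000 < 1.5 is true → IN Λ
[2] lift (0,-4): star map gives 1.211103; window check -0.1 ≤ 1.211103 < 1.5 is true → IN Λ
[3] lift (1,4): star map gives -0.211103; window check -0.1 ≤ -0.211103 < 1.5 is false → out
[4] lift (2,3): star map gives 1.091673; window check -0.1 ≤ 1.091673 < 1.5 is true → IN Λ
[5] lift (-1,3): star map gives -1.908327; window check -0.1 ≤ -1.908327 < 1.5 is false → out
[6] lift (1,2): star map gives 0.394449; window check -0.1 ≤ 0.394449 < 1.5 is true → IN Λ
[7] lift (1,-2): star map gives 1.605551; window check -0.1 ≤ 1.605551 < 1.5 is false → out
[8] lift (3,0): star map gives 3.000000; window check -0.1 ≤ 3.000000 < 1.5 is false → out
[9] lift (4,3): star map gives 3.091673; window check -0.1 ≤ 3.091673 < 1.5 is false → out

1, 2, 4, 6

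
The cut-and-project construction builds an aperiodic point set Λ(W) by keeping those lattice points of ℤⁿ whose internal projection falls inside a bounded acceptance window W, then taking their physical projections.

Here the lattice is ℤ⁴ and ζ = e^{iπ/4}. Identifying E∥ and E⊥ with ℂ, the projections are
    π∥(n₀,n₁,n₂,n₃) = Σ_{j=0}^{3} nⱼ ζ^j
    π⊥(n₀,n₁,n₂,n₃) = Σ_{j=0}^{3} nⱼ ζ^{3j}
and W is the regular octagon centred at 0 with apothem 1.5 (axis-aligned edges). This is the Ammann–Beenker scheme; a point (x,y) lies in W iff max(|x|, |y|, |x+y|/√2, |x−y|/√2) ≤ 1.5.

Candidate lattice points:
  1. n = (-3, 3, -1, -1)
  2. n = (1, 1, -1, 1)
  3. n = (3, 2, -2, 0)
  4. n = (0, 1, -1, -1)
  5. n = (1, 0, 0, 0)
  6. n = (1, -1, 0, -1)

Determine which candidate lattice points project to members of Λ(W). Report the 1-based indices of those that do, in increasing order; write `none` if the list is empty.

5

π⊥(n) = n₀ + n₁ζ³ + n₂ζ⁶ + n₃ζ⁹ where ζ = e^{iπ/4}.
candidate 1: n = (-3, 3, -1, -1) → π⊥ ≈ (-5.82843, +2.41421); max(|x|,|y|,|x±y|/√2) = 5.82843 > 1.5 ⇒ ∉ W
candidate 2: n = (1, 1, -1, 1) → π⊥ ≈ (+1.00000, +2.41421); max(|x|,|y|,|x±y|/√2) = 2.41421 > 1.5 ⇒ ∉ W
candidate 3: n = (3, 2, -2, 0) → π⊥ ≈ (+1.58579, +3.41421); max(|x|,|y|,|x±y|/√2) = 3.53553 > 1.5 ⇒ ∉ W
candidate 4: n = (0, 1, -1, -1) → π⊥ ≈ (-1.41421, +1.00000); max(|x|,|y|,|x±y|/√2) = 1.70711 > 1.5 ⇒ ∉ W
candidate 5: n = (1, 0, 0, 0) → π⊥ ≈ (+1.00000, +0.00000); max(|x|,|y|,|x±y|/√2) = 1.00000 ≤ 1.5 ⇒ ∈ W
candidate 6: n = (1, -1, 0, -1) → π⊥ ≈ (+1.00000, -1.41421); max(|x|,|y|,|x±y|/√2) = 1.70711 > 1.5 ⇒ ∉ W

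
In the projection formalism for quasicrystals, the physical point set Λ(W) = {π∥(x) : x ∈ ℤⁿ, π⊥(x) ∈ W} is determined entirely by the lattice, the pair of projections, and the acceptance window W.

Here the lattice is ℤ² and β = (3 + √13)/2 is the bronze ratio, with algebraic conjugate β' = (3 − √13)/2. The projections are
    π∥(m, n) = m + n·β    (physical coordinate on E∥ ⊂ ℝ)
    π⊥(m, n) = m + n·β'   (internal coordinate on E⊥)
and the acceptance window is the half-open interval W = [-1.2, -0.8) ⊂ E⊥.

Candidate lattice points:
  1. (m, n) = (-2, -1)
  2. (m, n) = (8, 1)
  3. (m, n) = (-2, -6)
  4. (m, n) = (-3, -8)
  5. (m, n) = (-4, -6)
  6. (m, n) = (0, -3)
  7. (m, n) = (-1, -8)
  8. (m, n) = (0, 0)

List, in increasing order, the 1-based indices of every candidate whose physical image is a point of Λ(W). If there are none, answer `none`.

none

Compute β' = (3−√13)/2 = -0.3028, so π⊥(m,n) = m -0.3028·n.
[1] lift (-2,-1): star map gives -1.6972; window check -1.2 ≤ -1.6972 < -0.8 is false → out
[2] lift (8,1): star map gives 7.6972; window check -1.2 ≤ 7.6972 < -0.8 is false → out
[3] lift (-2,-6): star map gives -0.1833; window check -1.2 ≤ -0.1833 < -0.8 is false → out
[4] lift (-3,-8): star map gives -0.5778; window check -1.2 ≤ -0.5778 < -0.8 is false → out
[5] lift (-4,-6): star map gives -2.1833; window check -1.2 ≤ -2.1833 < -0.8 is false → out
[6] lift (0,-3): star map gives 0.9083; window check -1.2 ≤ 0.9083 < -0.8 is false → out
[7] lift (-1,-8): star map gives 1.4222; window check -1.2 ≤ 1.4222 < -0.8 is false → out
[8] lift (0,0): star map gives 0.0000; window check -1.2 ≤ 0.0000 < -0.8 is false → out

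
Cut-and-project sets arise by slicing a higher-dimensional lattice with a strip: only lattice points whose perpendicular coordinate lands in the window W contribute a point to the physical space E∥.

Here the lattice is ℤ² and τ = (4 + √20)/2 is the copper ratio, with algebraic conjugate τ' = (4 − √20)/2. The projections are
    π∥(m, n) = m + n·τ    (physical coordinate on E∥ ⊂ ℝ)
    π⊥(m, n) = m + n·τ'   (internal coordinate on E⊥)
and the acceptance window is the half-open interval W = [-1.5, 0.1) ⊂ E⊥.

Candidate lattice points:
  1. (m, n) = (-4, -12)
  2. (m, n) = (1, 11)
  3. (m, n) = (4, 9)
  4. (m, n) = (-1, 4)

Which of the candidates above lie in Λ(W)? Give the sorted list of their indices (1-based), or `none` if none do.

Compute τ' = (4−√20)/2 = -0.236068, so π⊥(m,n) = m -0.236068·n.
candidate 1: (m,n)=(-4,-12) → π∥ = -4-12·τ ≈ -54.832816, π⊥ = -4-12·τ' ≈ -1.167184 ∈ [-1.5, 0.1) ⇒ IN Λ
candidate 2: (m,n)=(1,11) → π∥ = 1+11·τ ≈ 47.596748, π⊥ = 1+11·τ' ≈ -1.596748 ∉ [-1.5, 0.1) ⇒ out
candidate 3: (m,n)=(4,9) → π∥ = 4+9·τ ≈ 42.124612, π⊥ = 4+9·τ' ≈ 1.875388 ∉ [-1.5, 0.1) ⇒ out
candidate 4: (m,n)=(-1,4) → π∥ = -1+4·τ ≈ 15.944272, π⊥ = -1+4·τ' ≈ -1.944272 ∉ [-1.5, 0.1) ⇒ out

1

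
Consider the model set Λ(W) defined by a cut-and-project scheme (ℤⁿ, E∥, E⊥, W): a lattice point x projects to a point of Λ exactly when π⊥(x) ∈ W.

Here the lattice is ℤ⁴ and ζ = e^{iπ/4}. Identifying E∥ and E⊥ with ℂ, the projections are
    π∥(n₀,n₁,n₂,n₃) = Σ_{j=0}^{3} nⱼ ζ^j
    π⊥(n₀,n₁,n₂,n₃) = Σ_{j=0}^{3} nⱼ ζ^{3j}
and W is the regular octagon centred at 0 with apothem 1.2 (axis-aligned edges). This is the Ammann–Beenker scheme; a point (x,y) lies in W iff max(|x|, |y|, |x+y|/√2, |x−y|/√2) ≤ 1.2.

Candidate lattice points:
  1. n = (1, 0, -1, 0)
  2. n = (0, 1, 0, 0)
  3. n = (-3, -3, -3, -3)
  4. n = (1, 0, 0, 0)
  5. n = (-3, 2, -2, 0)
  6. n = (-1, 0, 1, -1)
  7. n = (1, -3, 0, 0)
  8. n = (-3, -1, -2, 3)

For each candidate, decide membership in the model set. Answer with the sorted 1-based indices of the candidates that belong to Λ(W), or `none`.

2, 4

π⊥(n) = n₀ + n₁ζ³ + n₂ζ⁶ + n₃ζ⁹ where ζ = e^{iπ/4}.
#1 (1, 0, -1, 0): internal (1.0000, 1.0000); octagon support 1.4142 vs apothem 1.2 → ∉ W
#2 (0, 1, 0, 0): internal (-0.7071, 0.7071); octagon support 1.0000 vs apothem 1.2 → ∈ W
#3 (-3, -3, -3, -3): internal (-3.0000, -1.2426); octagon support 3.0000 vs apothem 1.2 → ∉ W
#4 (1, 0, 0, 0): internal (1.0000, 0.0000); octagon support 1.0000 vs apothem 1.2 → ∈ W
#5 (-3, 2, -2, 0): internal (-4.4142, 3.4142); octagon support 5.5355 vs apothem 1.2 → ∉ W
#6 (-1, 0, 1, -1): internal (-1.7071, -1.7071); octagon support 2.4142 vs apothem 1.2 → ∉ W
#7 (1, -3, 0, 0): internal (3.1213, -2.1213); octagon support 3.7071 vs apothem 1.2 → ∉ W
#8 (-3, -1, -2, 3): internal (-0.1716, 3.4142); octagon support 3.4142 vs apothem 1.2 → ∉ W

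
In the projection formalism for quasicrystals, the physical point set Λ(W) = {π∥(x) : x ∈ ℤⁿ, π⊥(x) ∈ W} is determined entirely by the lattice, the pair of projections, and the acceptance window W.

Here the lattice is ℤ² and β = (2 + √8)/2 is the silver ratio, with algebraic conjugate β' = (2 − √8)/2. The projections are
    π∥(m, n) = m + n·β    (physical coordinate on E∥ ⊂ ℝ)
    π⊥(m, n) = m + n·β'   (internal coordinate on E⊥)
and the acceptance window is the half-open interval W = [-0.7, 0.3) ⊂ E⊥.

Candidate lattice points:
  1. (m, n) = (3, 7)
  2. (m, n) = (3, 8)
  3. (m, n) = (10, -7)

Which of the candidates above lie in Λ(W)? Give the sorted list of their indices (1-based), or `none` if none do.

Numerically β ≈ 2.41421 and β' = −1/β ≈ -0.41421.
candidate 1: (m,n)=(3,7) → π∥ = 3+7·β ≈ 19.89949, π⊥ = 3+7·β' ≈ 0.10051 ∈ [-0.7, 0.3) ⇒ IN Λ
candidate 2: (m,n)=(3,8) → π∥ = 3+8·β ≈ 22.31371, π⊥ = 3+8·β' ≈ -0.31371 ∈ [-0.7, 0.3) ⇒ IN Λ
candidate 3: (m,n)=(10,-7) → π∥ = 10-7·β ≈ -6.89949, π⊥ = 10-7·β' ≈ 12.89949 ∉ [-0.7, 0.3) ⇒ out

1, 2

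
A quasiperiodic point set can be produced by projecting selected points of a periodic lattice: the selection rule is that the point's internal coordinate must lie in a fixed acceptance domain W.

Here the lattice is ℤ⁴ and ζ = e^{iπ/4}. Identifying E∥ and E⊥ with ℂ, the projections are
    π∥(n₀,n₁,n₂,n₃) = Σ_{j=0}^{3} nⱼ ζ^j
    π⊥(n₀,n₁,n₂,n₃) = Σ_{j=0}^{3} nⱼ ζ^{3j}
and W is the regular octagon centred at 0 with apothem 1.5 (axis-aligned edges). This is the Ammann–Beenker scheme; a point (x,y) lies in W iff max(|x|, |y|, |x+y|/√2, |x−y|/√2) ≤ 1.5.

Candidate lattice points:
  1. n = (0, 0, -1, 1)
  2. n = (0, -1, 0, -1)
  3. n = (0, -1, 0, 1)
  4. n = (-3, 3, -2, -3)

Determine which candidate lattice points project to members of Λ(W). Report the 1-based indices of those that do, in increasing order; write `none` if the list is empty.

2, 3

With ζ = e^{iπ/4} the internal vectors are ζ^0,ζ^3,ζ^6,ζ^9.
candidate 1: n = (0, 0, -1, 1) → π⊥ ≈ (+0.707107, +1.707107); max(|x|,|y|,|x±y|/√2) = 1.707107 > 1.5 ⇒ ∉ W
candidate 2: n = (0, -1, 0, -1) → π⊥ ≈ (+0.000000, -1.414214); max(|x|,|y|,|x±y|/√2) = 1.414214 ≤ 1.5 ⇒ ∈ W
candidate 3: n = (0, -1, 0, 1) → π⊥ ≈ (+1.414214, +0.000000); max(|x|,|y|,|x±y|/√2) = 1.414214 ≤ 1.5 ⇒ ∈ W
candidate 4: n = (-3, 3, -2, -3) → π⊥ ≈ (-7.242641, +2.000000); max(|x|,|y|,|x±y|/√2) = 7.242641 > 1.5 ⇒ ∉ W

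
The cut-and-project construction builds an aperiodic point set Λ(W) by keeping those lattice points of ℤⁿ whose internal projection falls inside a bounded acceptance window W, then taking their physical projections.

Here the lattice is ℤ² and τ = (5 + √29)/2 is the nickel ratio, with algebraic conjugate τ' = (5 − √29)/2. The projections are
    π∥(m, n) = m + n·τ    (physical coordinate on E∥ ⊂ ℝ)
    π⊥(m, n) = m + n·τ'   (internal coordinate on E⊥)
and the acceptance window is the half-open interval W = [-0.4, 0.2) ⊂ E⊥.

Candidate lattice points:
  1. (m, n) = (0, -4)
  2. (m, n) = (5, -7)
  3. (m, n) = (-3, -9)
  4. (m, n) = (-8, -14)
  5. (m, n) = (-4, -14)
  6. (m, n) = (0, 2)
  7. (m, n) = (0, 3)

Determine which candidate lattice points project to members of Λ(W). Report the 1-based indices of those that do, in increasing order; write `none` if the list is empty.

Numerically τ ≈ 5.19258 and τ' = −1/τ ≈ -0.19258.
#1 (0,-4): internal coord 0 + (-4)·τ' = +0.77033; +0.77033 ∉ [-0.4, 0.2) → out
#2 (5,-7): internal coord 5 + (-7)·τ' = +6.34808; +6.34808 ∉ [-0.4, 0.2) → out
#3 (-3,-9): internal coord -3 + (-9)·τ' = -1.26676; -1.26676 ∉ [-0.4, 0.2) → out
#4 (-8,-14): internal coord -8 + (-14)·τ' = -5.30385; -5.30385 ∉ [-0.4, 0.2) → out
#5 (-4,-14): internal coord -4 + (-14)·τ' = -1.30385; -1.30385 ∉ [-0.4, 0.2) → out
#6 (0,2): internal coord 0 + (2)·τ' = -0.38516; -0.38516 ∈ [-0.4, 0.2) → IN Λ
#7 (0,3): internal coord 0 + (3)·τ' = -0.57775; -0.57775 ∉ [-0.4, 0.2) → out

6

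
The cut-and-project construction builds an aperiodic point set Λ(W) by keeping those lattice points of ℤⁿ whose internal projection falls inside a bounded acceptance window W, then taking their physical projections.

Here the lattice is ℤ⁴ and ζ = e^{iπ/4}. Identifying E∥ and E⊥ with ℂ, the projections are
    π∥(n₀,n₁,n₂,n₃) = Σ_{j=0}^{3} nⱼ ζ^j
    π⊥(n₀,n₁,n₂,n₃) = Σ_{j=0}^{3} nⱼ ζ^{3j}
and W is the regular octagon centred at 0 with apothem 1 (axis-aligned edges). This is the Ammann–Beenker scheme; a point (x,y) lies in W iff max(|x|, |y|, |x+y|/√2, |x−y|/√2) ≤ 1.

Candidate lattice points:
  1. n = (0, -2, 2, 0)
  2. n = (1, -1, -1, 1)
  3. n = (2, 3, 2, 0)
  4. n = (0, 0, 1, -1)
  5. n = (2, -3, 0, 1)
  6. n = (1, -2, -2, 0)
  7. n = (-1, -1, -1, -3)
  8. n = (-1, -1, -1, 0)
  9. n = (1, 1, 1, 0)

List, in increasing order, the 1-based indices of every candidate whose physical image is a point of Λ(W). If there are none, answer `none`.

π⊥(n) = n₀ + n₁ζ³ + n₂ζ⁶ + n₃ζ⁹ where ζ = e^{iπ/4}.
candidate 1: n = (0, -2, 2, 0) → π⊥ ≈ (+1.4142, -3.4142); max(|x|,|y|,|x±y|/√2) = 3.4142 > 1 ⇒ ∉ W
candidate 2: n = (1, -1, -1, 1) → π⊥ ≈ (+2.4142, +1.0000); max(|x|,|y|,|x±y|/√2) = 2.4142 > 1 ⇒ ∉ W
candidate 3: n = (2, 3, 2, 0) → π⊥ ≈ (-0.1213, +0.1213); max(|x|,|y|,|x±y|/√2) = 0.1716 ≤ 1 ⇒ ∈ W
candidate 4: n = (0, 0, 1, -1) → π⊥ ≈ (-0.7071, -1.7071); max(|x|,|y|,|x±y|/√2) = 1.7071 > 1 ⇒ ∉ W
candidate 5: n = (2, -3, 0, 1) → π⊥ ≈ (+4.8284, -1.4142); max(|x|,|y|,|x±y|/√2) = 4.8284 > 1 ⇒ ∉ W
candidate 6: n = (1, -2, -2, 0) → π⊥ ≈ (+2.4142, +0.5858); max(|x|,|y|,|x±y|/√2) = 2.4142 > 1 ⇒ ∉ W
candidate 7: n = (-1, -1, -1, -3) → π⊥ ≈ (-2.4142, -1.8284); max(|x|,|y|,|x±y|/√2) = 3.0000 > 1 ⇒ ∉ W
candidate 8: n = (-1, -1, -1, 0) → π⊥ ≈ (-0.2929, +0.2929); max(|x|,|y|,|x±y|/√2) = 0.4142 ≤ 1 ⇒ ∈ W
candidate 9: n = (1, 1, 1, 0) → π⊥ ≈ (+0.2929, -0.2929); max(|x|,|y|,|x±y|/√2) = 0.4142 ≤ 1 ⇒ ∈ W

3, 8, 9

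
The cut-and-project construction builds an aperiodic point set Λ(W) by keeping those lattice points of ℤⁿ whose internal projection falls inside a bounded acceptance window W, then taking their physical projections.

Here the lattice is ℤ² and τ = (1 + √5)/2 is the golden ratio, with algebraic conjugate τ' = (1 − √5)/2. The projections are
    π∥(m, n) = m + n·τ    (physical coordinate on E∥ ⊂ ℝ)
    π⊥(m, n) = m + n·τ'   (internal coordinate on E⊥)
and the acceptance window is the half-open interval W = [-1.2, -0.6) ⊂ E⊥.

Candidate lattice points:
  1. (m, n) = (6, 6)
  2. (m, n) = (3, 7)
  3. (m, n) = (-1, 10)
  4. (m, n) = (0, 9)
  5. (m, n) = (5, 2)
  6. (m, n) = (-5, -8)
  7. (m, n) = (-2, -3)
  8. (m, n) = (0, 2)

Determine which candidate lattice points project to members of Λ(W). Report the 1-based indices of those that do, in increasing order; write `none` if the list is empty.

τ' = (1−√5)/2 ≈ -0.61803.
#1 (6,6): internal coord 6 + (6)·τ' = +2.29180; +2.29180 ∉ [-1.2, -0.6) → out
#2 (3,7): internal coord 3 + (7)·τ' = -1.32624; -1.32624 ∉ [-1.2, -0.6) → out
#3 (-1,10): internal coord -1 + (10)·τ' = -7.18034; -7.18034 ∉ [-1.2, -0.6) → out
#4 (0,9): internal coord 0 + (9)·τ' = -5.56231; -5.56231 ∉ [-1.2, -0.6) → out
#5 (5,2): internal coord 5 + (2)·τ' = +3.76393; +3.76393 ∉ [-1.2, -0.6) → out
#6 (-5,-8): internal coord -5 + (-8)·τ' = -0.05573; -0.05573 ∉ [-1.2, -0.6) → out
#7 (-2,-3): internal coord -2 + (-3)·τ' = -0.14590; -0.14590 ∉ [-1.2, -0.6) → out
#8 (0,2): internal coord 0 + (2)·τ' = -1.23607; -1.23607 ∉ [-1.2, -0.6) → out

none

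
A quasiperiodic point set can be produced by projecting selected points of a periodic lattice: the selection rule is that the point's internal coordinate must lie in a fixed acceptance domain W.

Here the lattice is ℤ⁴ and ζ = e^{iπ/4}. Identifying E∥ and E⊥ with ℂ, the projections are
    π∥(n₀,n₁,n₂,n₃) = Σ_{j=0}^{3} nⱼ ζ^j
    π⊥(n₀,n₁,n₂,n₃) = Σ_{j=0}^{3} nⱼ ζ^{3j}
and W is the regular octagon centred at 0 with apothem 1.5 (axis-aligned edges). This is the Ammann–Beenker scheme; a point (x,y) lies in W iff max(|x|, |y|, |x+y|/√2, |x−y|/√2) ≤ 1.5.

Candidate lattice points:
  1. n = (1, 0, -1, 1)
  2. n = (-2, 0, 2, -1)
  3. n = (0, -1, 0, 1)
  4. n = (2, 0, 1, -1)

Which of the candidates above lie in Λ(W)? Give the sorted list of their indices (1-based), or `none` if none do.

Internal map: ζ^{3j} for j=0..3 gives (1,0), (−√2/2,√2/2), (0,−1), (√2/2,√2/2).
candidate 1: n = (1, 0, -1, 1) → π⊥ ≈ (+1.7071, +1.7071); max(|x|,|y|,|x±y|/√2) = 2.4142 > 1.5 ⇒ ∉ W
candidate 2: n = (-2, 0, 2, -1) → π⊥ ≈ (-2.7071, -2.7071); max(|x|,|y|,|x±y|/√2) = 3.8284 > 1.5 ⇒ ∉ W
candidate 3: n = (0, -1, 0, 1) → π⊥ ≈ (+1.4142, +0.0000); max(|x|,|y|,|x±y|/√2) = 1.4142 ≤ 1.5 ⇒ ∈ W
candidate 4: n = (2, 0, 1, -1) → π⊥ ≈ (+1.2929, -1.7071); max(|x|,|y|,|x±y|/√2) = 2.1213 > 1.5 ⇒ ∉ W

3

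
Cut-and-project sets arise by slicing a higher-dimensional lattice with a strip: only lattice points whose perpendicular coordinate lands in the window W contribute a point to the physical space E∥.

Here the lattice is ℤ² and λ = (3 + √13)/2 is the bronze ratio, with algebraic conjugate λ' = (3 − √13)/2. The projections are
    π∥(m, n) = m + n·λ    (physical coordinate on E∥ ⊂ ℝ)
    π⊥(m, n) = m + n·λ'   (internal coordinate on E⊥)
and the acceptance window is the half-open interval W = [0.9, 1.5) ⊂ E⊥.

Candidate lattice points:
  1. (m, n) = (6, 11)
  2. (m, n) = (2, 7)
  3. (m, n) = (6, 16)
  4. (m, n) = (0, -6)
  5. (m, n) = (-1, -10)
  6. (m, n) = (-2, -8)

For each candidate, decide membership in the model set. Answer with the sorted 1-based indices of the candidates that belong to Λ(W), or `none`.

Numerically λ ≈ 3.302776 and λ' = −1/λ ≈ -0.302776.
[1] lift (6,11): star map gives 2.669468; window check 0.9 ≤ 2.669468 < 1.5 is false → out
[2] lift (2,7): star map gives -0.119429; window check 0.9 ≤ -0.119429 < 1.5 is false → out
[3] lift (6,16): star map gives 1.155590; window check 0.9 ≤ 1.155590 < 1.5 is true → IN Λ
[4] lift (0,-6): star map gives 1.816654; window check 0.9 ≤ 1.816654 < 1.5 is false → out
[5] lift (-1,-10): star map gives 2.027756; window check 0.9 ≤ 2.027756 < 1.5 is false → out
[6] lift (-2,-8): star map gives 0.422205; window check 0.9 ≤ 0.422205 < 1.5 is false → out

3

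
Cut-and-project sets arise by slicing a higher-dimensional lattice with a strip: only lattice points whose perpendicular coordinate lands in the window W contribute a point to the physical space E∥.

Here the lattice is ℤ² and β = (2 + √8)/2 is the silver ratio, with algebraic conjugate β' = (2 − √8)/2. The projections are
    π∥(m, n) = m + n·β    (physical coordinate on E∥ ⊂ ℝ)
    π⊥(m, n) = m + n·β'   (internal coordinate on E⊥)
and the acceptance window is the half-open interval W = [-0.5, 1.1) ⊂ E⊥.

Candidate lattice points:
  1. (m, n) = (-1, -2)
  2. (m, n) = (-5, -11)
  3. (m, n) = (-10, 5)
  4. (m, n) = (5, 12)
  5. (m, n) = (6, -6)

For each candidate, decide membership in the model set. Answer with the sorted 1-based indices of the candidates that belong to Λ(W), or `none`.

β' = (2−√8)/2 ≈ -0.4142.
#1 (-1,-2): internal coord -1 + (-2)·β' = -0.1716; -0.1716 ∈ [-0.5, 1.1) → IN Λ
#2 (-5,-11): internal coord -5 + (-11)·β' = -0.4437; -0.4437 ∈ [-0.5, 1.1) → IN Λ
#3 (-10,5): internal coord -10 + (5)·β' = -12.0711; -12.0711 ∉ [-0.5, 1.1) → out
#4 (5,12): internal coord 5 + (12)·β' = +0.0294; +0.0294 ∈ [-0.5, 1.1) → IN Λ
#5 (6,-6): internal coord 6 + (-6)·β' = +8.4853; +8.4853 ∉ [-0.5, 1.1) → out

1, 2, 4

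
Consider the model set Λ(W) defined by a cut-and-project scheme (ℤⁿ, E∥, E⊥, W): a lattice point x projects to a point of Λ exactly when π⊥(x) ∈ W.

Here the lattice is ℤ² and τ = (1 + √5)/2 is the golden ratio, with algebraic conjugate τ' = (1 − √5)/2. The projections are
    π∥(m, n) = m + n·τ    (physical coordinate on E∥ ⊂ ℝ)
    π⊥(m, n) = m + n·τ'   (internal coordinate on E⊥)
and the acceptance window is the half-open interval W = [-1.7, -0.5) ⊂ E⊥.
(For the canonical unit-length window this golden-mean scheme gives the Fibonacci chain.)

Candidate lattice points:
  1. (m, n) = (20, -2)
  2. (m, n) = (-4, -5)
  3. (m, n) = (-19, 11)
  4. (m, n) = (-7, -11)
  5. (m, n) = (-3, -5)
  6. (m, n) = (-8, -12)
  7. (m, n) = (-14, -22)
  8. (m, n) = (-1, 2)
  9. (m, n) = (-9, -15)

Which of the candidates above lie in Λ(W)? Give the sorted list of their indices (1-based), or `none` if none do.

2, 6

Numerically τ ≈ 1.6180 and τ' = −1/τ ≈ -0.6180.
candidate 1: (m,n)=(20,-2) → π∥ = 20-2·τ ≈ 16.7639, π⊥ = 20-2·τ' ≈ 21.2361 ∉ [-1.7, -0.5) ⇒ out
candidate 2: (m,n)=(-4,-5) → π∥ = -4-5·τ ≈ -12.0902, π⊥ = -4-5·τ' ≈ -0.9098 ∈ [-1.7, -0.5) ⇒ IN Λ
candidate 3: (m,n)=(-19,11) → π∥ = -19+11·τ ≈ -1.2016, π⊥ = -19+11·τ' ≈ -25.7984 ∉ [-1.7, -0.5) ⇒ out
candidate 4: (m,n)=(-7,-11) → π∥ = -7-11·τ ≈ -24.7984, π⊥ = -7-11·τ' ≈ -0.2016 ∉ [-1.7, -0.5) ⇒ out
candidate 5: (m,n)=(-3,-5) → π∥ = -3-5·τ ≈ -11.0902, π⊥ = -3-5·τ' ≈ 0.0902 ∉ [-1.7, -0.5) ⇒ out
candidate 6: (m,n)=(-8,-12) → π∥ = -8-12·τ ≈ -27.4164, π⊥ = -8-12·τ' ≈ -0.5836 ∈ [-1.7, -0.5) ⇒ IN Λ
candidate 7: (m,n)=(-14,-22) → π∥ = -14-22·τ ≈ -49.5967, π⊥ = -14-22·τ' ≈ -0.4033 ∉ [-1.7, -0.5) ⇒ out
candidate 8: (m,n)=(-1,2) → π∥ = -1+2·τ ≈ 2.2361, π⊥ = -1+2·τ' ≈ -2.2361 ∉ [-1.7, -0.5) ⇒ out
candidate 9: (m,n)=(-9,-15) → π∥ = -9-15·τ ≈ -33.2705, π⊥ = -9-15·τ' ≈ 0.2705 ∉ [-1.7, -0.5) ⇒ out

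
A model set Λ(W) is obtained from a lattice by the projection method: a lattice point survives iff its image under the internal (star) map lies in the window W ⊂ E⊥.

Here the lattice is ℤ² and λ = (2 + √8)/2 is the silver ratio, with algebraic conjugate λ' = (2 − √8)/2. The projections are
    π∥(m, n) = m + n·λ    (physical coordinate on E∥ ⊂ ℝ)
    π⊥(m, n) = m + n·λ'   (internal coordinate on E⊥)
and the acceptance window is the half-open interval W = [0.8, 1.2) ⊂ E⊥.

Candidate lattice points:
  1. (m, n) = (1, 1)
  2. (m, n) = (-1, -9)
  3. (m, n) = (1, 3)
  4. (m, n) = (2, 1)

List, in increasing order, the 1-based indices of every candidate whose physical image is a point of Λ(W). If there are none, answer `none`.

none

Compute λ' = (2−√8)/2 = -0.41421, so π⊥(m,n) = m -0.41421·n.
#1 (1,1): internal coord 1 + (1)·λ' = +0.58579; +0.58579 ∉ [0.8, 1.2) → out
#2 (-1,-9): internal coord -1 + (-9)·λ' = +2.72792; +2.72792 ∉ [0.8, 1.2) → out
#3 (1,3): internal coord 1 + (3)·λ' = -0.24264; -0.24264 ∉ [0.8, 1.2) → out
#4 (2,1): internal coord 2 + (1)·λ' = +1.58579; +1.58579 ∉ [0.8, 1.2) → out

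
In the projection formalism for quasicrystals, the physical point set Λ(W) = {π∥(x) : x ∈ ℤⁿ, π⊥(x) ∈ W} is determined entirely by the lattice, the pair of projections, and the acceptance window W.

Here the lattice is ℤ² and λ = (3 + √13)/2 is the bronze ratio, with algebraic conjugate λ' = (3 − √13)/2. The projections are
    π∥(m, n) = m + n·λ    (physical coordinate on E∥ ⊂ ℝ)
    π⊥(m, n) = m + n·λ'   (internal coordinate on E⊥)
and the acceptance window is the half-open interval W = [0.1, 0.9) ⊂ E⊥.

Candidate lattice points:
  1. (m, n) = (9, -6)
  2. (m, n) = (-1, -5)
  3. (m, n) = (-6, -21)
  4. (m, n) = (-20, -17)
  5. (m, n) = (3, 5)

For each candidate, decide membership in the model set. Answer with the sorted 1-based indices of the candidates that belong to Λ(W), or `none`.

2, 3

λ' = (3−√13)/2 ≈ -0.3028.
candidate 1: (m,n)=(9,-6) → π∥ = 9-6·λ ≈ -10.8167, π⊥ = 9-6·λ' ≈ 10.8167 ∉ [0.1, 0.9) ⇒ out
candidate 2: (m,n)=(-1,-5) → π∥ = -1-5·λ ≈ -17.5139, π⊥ = -1-5·λ' ≈ 0.5139 ∈ [0.1, 0.9) ⇒ IN Λ
candidate 3: (m,n)=(-6,-21) → π∥ = -6-21·λ ≈ -75.3583, π⊥ = -6-21·λ' ≈ 0.3583 ∈ [0.1, 0.9) ⇒ IN Λ
candidate 4: (m,n)=(-20,-17) → π∥ = -20-17·λ ≈ -76.1472, π⊥ = -20-17·λ' ≈ -14.8528 ∉ [0.1, 0.9) ⇒ out
candidate 5: (m,n)=(3,5) → π∥ = 3+5·λ ≈ 19.5139, π⊥ = 3+5·λ' ≈ 1.4861 ∉ [0.1, 0.9) ⇒ out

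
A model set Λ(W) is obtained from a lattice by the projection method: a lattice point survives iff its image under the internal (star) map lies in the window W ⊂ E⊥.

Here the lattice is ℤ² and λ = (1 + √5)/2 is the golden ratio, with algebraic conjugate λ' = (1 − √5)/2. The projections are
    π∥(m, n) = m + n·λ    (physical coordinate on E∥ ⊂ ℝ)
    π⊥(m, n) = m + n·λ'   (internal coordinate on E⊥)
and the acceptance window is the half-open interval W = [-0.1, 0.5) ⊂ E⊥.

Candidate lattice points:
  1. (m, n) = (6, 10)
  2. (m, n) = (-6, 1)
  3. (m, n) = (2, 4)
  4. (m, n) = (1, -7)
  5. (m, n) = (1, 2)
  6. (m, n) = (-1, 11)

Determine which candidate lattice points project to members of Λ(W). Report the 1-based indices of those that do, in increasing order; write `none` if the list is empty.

none

Numerically λ ≈ 1.618034 and λ' = −1/λ ≈ -0.618034.
[1] lift (6,10): star map gives -0.180340; window check -0.1 ≤ -0.180340 < 0.5 is false → out
[2] lift (-6,1): star map gives -6.618034; window check -0.1 ≤ -6.618034 < 0.5 is false → out
[3] lift (2,4): star map gives -0.472136; window check -0.1 ≤ -0.472136 < 0.5 is false → out
[4] lift (1,-7): star map gives 5.326238; window check -0.1 ≤ 5.326238 < 0.5 is false → out
[5] lift (1,2): star map gives -0.236068; window check -0.1 ≤ -0.236068 < 0.5 is false → out
[6] lift (-1,11): star map gives -7.798374; window check -0.1 ≤ -7.798374 < 0.5 is false → out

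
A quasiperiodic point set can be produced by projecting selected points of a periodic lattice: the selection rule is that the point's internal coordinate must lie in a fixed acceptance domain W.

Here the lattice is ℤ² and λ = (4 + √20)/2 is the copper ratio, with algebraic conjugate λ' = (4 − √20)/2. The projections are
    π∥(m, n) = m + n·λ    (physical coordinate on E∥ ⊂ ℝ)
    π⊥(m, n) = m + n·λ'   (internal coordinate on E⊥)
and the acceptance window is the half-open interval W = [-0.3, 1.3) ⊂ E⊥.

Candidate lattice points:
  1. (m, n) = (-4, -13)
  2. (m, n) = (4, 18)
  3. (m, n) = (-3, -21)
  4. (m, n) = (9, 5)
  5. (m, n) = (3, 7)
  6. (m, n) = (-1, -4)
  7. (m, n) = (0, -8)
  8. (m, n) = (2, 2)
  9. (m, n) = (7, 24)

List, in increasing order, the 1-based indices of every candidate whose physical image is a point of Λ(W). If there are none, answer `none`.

λ' = (4−√20)/2 ≈ -0.23607.
#1 (-4,-13): internal coord -4 + (-13)·λ' = -0.93112; -0.93112 ∉ [-0.3, 1.3) → out
#2 (4,18): internal coord 4 + (18)·λ' = -0.24922; -0.24922 ∈ [-0.3, 1.3) → IN Λ
#3 (-3,-21): internal coord -3 + (-21)·λ' = +1.95743; +1.95743 ∉ [-0.3, 1.3) → out
#4 (9,5): internal coord 9 + (5)·λ' = +7.81966; +7.81966 ∉ [-0.3, 1.3) → out
#5 (3,7): internal coord 3 + (7)·λ' = +1.34752; +1.34752 ∉ [-0.3, 1.3) → out
#6 (-1,-4): internal coord -1 + (-4)·λ' = -0.05573; -0.05573 ∈ [-0.3, 1.3) → IN Λ
#7 (0,-8): internal coord 0 + (-8)·λ' = +1.88854; +1.88854 ∉ [-0.3, 1.3) → out
#8 (2,2): internal coord 2 + (2)·λ' = +1.52786; +1.52786 ∉ [-0.3, 1.3) → out
#9 (7,24): internal coord 7 + (24)·λ' = +1.33437; +1.33437 ∉ [-0.3, 1.3) → out

2, 6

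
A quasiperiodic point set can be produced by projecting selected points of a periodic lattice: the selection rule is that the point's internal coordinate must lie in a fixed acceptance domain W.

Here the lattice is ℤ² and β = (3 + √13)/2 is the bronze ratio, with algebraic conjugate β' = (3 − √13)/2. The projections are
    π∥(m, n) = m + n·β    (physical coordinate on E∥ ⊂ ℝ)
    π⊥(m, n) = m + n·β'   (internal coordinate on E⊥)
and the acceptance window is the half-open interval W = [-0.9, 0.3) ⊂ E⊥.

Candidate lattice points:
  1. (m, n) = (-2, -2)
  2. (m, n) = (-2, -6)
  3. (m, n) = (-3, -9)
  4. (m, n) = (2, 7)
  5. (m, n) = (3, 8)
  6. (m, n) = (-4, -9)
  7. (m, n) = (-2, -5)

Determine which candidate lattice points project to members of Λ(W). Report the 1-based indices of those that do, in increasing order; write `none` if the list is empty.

β' = (3−√13)/2 ≈ -0.302776.
[1] lift (-2,-2): star map gives -1.394449; window check -0.9 ≤ -1.394449 < 0.3 is false → out
[2] lift (-2,-6): star map gives -0.183346; window check -0.9 ≤ -0.183346 < 0.3 is true → IN Λ
[3] lift (-3,-9): star map gives -0.275019; window check -0.9 ≤ -0.275019 < 0.3 is true → IN Λ
[4] lift (2,7): star map gives -0.119429; window check -0.9 ≤ -0.119429 < 0.3 is true → IN Λ
[5] lift (3,8): star map gives 0.577795; window check -0.9 ≤ 0.577795 < 0.3 is false → out
[6] lift (-4,-9): star map gives -1.275019; window check -0.9 ≤ -1.275019 < 0.3 is false → out
[7] lift (-2,-5): star map gives -0.486122; window check -0.9 ≤ -0.486122 < 0.3 is true → IN Λ

2, 3, 4, 7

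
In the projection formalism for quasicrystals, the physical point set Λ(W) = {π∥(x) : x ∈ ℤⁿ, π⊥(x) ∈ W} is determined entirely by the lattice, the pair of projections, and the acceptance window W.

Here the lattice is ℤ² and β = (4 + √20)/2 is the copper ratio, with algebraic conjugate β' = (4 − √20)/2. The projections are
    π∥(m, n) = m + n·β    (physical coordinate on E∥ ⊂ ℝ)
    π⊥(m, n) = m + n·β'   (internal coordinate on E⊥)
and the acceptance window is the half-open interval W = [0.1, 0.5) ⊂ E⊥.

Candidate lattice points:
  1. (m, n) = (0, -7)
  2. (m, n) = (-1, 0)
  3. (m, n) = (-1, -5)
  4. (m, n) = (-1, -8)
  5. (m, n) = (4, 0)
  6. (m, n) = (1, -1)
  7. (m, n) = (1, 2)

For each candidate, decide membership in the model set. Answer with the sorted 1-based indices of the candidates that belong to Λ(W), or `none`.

Numerically β ≈ 4.23607 and β' = −1/β ≈ -0.23607.
[1] lift (0,-7): star map gives 1.65248; window check 0.1 ≤ 1.65248 < 0.5 is false → out
[2] lift (-1,0): star map gives -1.00000; window check 0.1 ≤ -1.00000 < 0.5 is false → out
[3] lift (-1,-5): star map gives 0.18034; window check 0.1 ≤ 0.18034 < 0.5 is true → IN Λ
[4] lift (-1,-8): star map gives 0.88854; window check 0.1 ≤ 0.88854 < 0.5 is false → out
[5] lift (4,0): star map gives 4.00000; window check 0.1 ≤ 4.00000 < 0.5 is false → out
[6] lift (1,-1): star map gives 1.23607; window check 0.1 ≤ 1.23607 < 0.5 is false → out
[7] lift (1,2): star map gives 0.52786; window check 0.1 ≤ 0.52786 < 0.5 is false → out

3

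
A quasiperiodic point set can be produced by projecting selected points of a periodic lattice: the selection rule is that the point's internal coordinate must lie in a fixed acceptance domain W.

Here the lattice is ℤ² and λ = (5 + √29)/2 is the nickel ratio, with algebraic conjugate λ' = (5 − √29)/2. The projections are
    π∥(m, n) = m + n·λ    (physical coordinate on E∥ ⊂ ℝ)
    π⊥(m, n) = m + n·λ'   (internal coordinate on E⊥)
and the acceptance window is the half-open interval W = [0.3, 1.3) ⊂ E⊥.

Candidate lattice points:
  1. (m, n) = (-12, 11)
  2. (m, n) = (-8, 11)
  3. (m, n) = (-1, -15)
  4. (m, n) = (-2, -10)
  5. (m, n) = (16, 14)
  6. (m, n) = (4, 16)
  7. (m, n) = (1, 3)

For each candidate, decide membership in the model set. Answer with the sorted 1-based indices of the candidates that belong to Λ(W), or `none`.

6, 7

Compute λ' = (5−√29)/2 = -0.19258, so π⊥(m,n) = m -0.19258·n.
[1] lift (-12,11): star map gives -14.11841; window check 0.3 ≤ -14.11841 < 1.3 is false → out
[2] lift (-8,11): star map gives -10.11841; window check 0.3 ≤ -10.11841 < 1.3 is false → out
[3] lift (-1,-15): star map gives 1.88874; window check 0.3 ≤ 1.88874 < 1.3 is false → out
[4] lift (-2,-10): star map gives -0.07418; window check 0.3 ≤ -0.07418 < 1.3 is false → out
[5] lift (16,14): star map gives 13.30385; window check 0.3 ≤ 13.30385 < 1.3 is false → out
[6] lift (4,16): star map gives 0.91868; window check 0.3 ≤ 0.91868 < 1.3 is true → IN Λ
[7] lift (1,3): star map gives 0.42225; window check 0.3 ≤ 0.42225 < 1.3 is true → IN Λ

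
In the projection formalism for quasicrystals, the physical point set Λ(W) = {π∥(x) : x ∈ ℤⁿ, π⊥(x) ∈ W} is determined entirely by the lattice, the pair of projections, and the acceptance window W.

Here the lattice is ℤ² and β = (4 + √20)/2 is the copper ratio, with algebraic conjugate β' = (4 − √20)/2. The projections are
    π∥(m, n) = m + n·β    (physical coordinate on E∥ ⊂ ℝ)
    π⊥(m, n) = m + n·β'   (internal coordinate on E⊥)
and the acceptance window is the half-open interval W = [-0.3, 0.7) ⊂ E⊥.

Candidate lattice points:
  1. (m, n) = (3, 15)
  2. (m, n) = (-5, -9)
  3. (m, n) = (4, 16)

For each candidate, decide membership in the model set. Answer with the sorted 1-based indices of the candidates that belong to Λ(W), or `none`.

3

β' = (4−√20)/2 ≈ -0.23607.
[1] lift (3,15): star map gives -0.54102; window check -0.3 ≤ -0.54102 < 0.7 is false → out
[2] lift (-5,-9): star map gives -2.87539; window check -0.3 ≤ -2.87539 < 0.7 is false → out
[3] lift (4,16): star map gives 0.22291; window check -0.3 ≤ 0.22291 < 0.7 is true → IN Λ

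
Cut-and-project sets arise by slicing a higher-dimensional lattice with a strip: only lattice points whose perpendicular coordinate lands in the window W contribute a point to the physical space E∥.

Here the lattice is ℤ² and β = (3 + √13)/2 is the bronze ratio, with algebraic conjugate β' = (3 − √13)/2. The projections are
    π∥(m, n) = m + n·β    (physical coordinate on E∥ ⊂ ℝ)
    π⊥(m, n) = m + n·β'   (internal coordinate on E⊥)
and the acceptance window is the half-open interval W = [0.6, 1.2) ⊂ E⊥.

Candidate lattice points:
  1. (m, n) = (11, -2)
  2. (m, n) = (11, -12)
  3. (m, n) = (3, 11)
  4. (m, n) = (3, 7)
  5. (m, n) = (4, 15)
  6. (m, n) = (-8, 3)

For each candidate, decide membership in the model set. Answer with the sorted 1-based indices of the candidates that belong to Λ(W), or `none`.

Compute β' = (3−√13)/2 = -0.302776, so π⊥(m,n) = m -0.302776·n.
#1 (11,-2): internal coord 11 + (-2)·β' = +11.605551; +11.605551 ∉ [0.6, 1.2) → out
#2 (11,-12): internal coord 11 + (-12)·β' = +14.633308; +14.633308 ∉ [0.6, 1.2) → out
#3 (3,11): internal coord 3 + (11)·β' = -0.330532; -0.330532 ∉ [0.6, 1.2) → out
#4 (3,7): internal coord 3 + (7)·β' = +0.880571; +0.880571 ∈ [0.6, 1.2) → IN Λ
#5 (4,15): internal coord 4 + (15)·β' = -0.541635; -0.541635 ∉ [0.6, 1.2) → out
#6 (-8,3): internal coord -8 + (3)·β' = -8.908327; -8.908327 ∉ [0.6, 1.2) → out

4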